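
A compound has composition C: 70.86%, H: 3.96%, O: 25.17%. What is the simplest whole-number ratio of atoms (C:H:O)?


Assume 100 g of compound, divide each mass% by atomic mass to get moles, then normalize by the smallest to get a raw atom ratio.
Moles per 100 g: C: 70.86/12.011 = 5.8996, H: 3.96/1.008 = 3.9286, O: 25.17/15.999 = 1.5732
Raw ratio (divide by min = 1.5732): C: 3.75, H: 2.497, O: 1.0
Multiply by 4 to clear fractions: C: 15.0 ~= 15, H: 9.989 ~= 10, O: 4.0 ~= 4
Reduce by GCD to get the simplest whole-number ratio:

15:10:4


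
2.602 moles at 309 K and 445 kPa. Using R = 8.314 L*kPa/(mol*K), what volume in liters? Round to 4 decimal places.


PV = nRT, solve for V = nRT / P.
nRT = 2.602 * 8.314 * 309 = 6684.6057
V = 6684.6057 / 445
V = 15.02158584 L, rounded to 4 dp:

15.0216 L


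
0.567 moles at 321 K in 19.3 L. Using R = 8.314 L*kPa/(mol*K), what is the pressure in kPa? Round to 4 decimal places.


PV = nRT, solve for P = nRT / V.
nRT = 0.567 * 8.314 * 321 = 1513.2062
P = 1513.2062 / 19.3
P = 78.40446632 kPa, rounded to 4 dp:

78.4045 kPa


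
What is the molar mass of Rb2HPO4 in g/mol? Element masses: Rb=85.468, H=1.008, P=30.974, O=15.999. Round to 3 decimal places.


M = sum(count * atomic_mass) over atoms.
M = 2*85.468 + 1*1.008 + 1*30.974 + 4*15.999
M = 170.936 + 1.008 + 30.974 + 63.996
M = 266.914 g/mol, rounded to 3 dp:

266.914 g/mol


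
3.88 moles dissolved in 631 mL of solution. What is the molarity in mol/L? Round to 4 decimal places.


Convert volume to liters: V_L = V_mL / 1000.
V_L = 631 / 1000 = 0.631 L
M = n / V_L = 3.88 / 0.631
M = 6.14896989 mol/L, rounded to 4 dp:

6.1490 mol/L


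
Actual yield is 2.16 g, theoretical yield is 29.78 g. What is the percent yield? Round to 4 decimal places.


% yield = 100 * actual / theoretical
% yield = 100 * 2.16 / 29.78
% yield = 7.25319006 %, rounded to 4 dp:

7.2532 %


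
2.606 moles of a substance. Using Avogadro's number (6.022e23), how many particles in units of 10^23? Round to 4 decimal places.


N = n * NA, then divide by 1e23 for the requested units.
N / 1e23 = n * 6.022
N / 1e23 = 2.606 * 6.022
N / 1e23 = 15.693332, rounded to 4 dp:

15.6933


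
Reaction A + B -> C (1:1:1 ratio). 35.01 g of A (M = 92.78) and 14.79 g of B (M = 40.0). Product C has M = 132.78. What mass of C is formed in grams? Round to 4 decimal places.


Find moles of each reactant; the smaller value is the limiting reagent in a 1:1:1 reaction, so moles_C equals moles of the limiter.
n_A = mass_A / M_A = 35.01 / 92.78 = 0.377344 mol
n_B = mass_B / M_B = 14.79 / 40.0 = 0.36975 mol
Limiting reagent: B (smaller), n_limiting = 0.36975 mol
mass_C = n_limiting * M_C = 0.36975 * 132.78
mass_C = 49.095405 g, rounded to 4 dp:

49.0954 g


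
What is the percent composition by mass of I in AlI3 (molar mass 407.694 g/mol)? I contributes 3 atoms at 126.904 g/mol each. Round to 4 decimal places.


pct = 100 * (n_elem * M_elem) / M_total
mass_contribution = 3 * 126.904 = 380.712 g/mol
pct = 100 * 380.712 / 407.694
pct = 93.38180106 %, rounded to 4 dp:

93.3818 %


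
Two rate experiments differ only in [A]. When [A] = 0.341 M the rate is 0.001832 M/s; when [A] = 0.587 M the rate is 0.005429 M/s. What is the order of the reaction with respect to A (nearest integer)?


Rate is proportional to [A]^n, so rate2/rate1 = ([A]2/[A]1)^n. Take logs to solve for n.
rate2/rate1 = 0.005429 / 0.001832 = 2.9634
[A]2/[A]1 = 0.587 / 0.341 = 1.7214
n = ln(2.9634) / ln(1.7214) = 2.0
Nearest integer order:

2


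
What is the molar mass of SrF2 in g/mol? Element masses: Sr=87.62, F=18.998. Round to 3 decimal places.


M = sum(count * atomic_mass) over atoms.
M = 1*87.62 + 2*18.998
M = 87.62 + 37.996
M = 125.616 g/mol, rounded to 3 dp:

125.616 g/mol


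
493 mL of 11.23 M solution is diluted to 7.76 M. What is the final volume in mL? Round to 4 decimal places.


Dilution: M1*V1 = M2*V2, solve for V2.
V2 = M1*V1 / M2
V2 = 11.23 * 493 / 7.76
V2 = 5536.39 / 7.76
V2 = 713.45231959 mL, rounded to 4 dp:

713.4523 mL


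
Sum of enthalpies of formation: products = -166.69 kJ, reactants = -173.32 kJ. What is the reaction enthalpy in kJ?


dH_rxn = sum(dH_f products) - sum(dH_f reactants)
dH_rxn = -166.69 - (-173.32)
dH_rxn = 6.63 kJ:

6.63 kJ


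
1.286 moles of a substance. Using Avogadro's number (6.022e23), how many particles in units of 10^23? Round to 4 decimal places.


N = n * NA, then divide by 1e23 for the requested units.
N / 1e23 = n * 6.022
N / 1e23 = 1.286 * 6.022
N / 1e23 = 7.744292, rounded to 4 dp:

7.7443


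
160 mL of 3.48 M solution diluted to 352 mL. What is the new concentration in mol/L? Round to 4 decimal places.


Dilution: M1*V1 = M2*V2, solve for M2.
M2 = M1*V1 / V2
M2 = 3.48 * 160 / 352
M2 = 556.8 / 352
M2 = 1.58181818 mol/L, rounded to 4 dp:

1.5818 mol/L


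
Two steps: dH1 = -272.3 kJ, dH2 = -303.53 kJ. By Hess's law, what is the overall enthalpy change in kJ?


Hess's law: enthalpy is a state function, so add the step enthalpies.
dH_total = dH1 + dH2 = -272.3 + (-303.53)
dH_total = -575.83 kJ:

-575.83 kJ


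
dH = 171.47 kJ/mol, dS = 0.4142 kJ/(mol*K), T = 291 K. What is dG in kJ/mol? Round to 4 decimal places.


Gibbs: dG = dH - T*dS (consistent units, dS already in kJ/(mol*K)).
T*dS = 291 * 0.4142 = 120.5322
dG = 171.47 - (120.5322)
dG = 50.9378 kJ/mol, rounded to 4 dp:

50.9378 kJ/mol


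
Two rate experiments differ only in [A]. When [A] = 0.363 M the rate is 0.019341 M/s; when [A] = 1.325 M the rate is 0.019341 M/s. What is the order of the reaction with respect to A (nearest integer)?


Rate is proportional to [A]^n, so rate2/rate1 = ([A]2/[A]1)^n. Take logs to solve for n.
rate2/rate1 = 0.019341 / 0.019341 = 1.0
[A]2/[A]1 = 1.325 / 0.363 = 3.6501
n = ln(1.0) / ln(3.6501) = 0.0
Nearest integer order:

0


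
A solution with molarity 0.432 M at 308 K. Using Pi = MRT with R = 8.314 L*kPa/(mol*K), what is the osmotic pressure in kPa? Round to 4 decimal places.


Osmotic pressure (van't Hoff): Pi = M*R*T.
RT = 8.314 * 308 = 2560.712
Pi = 0.432 * 2560.712
Pi = 1106.227584 kPa, rounded to 4 dp:

1106.2276 kPa


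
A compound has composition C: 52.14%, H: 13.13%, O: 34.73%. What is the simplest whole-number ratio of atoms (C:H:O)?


Assume 100 g of compound, divide each mass% by atomic mass to get moles, then normalize by the smallest to get a raw atom ratio.
Moles per 100 g: C: 52.14/12.011 = 4.341, H: 13.13/1.008 = 13.0258, O: 34.73/15.999 = 2.1708
Raw ratio (divide by min = 2.1708): C: 2.0, H: 6.001, O: 1.0
Multiply by 1 to clear fractions: C: 2.0 ~= 2, H: 6.001 ~= 6, O: 1.0 ~= 1
Reduce by GCD to get the simplest whole-number ratio:

2:6:1


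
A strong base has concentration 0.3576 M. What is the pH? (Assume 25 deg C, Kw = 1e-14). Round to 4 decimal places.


A strong base dissociates completely, so [OH-] equals the given concentration.
pOH = -log10([OH-]) = -log10(0.3576) = 0.446602
pH = 14 - pOH = 14 - 0.446602
pH = 13.553398, rounded to 4 dp:

13.5534


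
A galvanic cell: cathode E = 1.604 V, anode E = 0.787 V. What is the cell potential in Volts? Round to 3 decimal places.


Standard cell potential: E_cell = E_cathode - E_anode.
E_cell = 1.604 - (0.787)
E_cell = 0.817 V, rounded to 3 dp:

0.817 V


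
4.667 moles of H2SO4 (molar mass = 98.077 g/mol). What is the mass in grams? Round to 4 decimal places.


mass = n * M
mass = 4.667 * 98.077
mass = 457.725359 g, rounded to 4 dp:

457.7254 g


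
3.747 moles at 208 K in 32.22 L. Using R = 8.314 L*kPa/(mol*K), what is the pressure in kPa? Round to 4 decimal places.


PV = nRT, solve for P = nRT / V.
nRT = 3.747 * 8.314 * 208 = 6479.7321
P = 6479.7321 / 32.22
P = 201.10900372 kPa, rounded to 4 dp:

201.1090 kPa


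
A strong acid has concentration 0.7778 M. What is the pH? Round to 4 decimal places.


A strong acid dissociates completely, so [H+] equals the given concentration.
pH = -log10([H+]) = -log10(0.7778)
pH = 0.10913206, rounded to 4 dp:

0.1091


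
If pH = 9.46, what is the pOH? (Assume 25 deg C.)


At 25 deg C, pH + pOH = 14.
pOH = 14 - pH = 14 - 9.46
pOH = 4.54:

4.54


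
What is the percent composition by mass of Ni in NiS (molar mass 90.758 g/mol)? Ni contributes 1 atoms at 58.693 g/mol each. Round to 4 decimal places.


pct = 100 * (n_elem * M_elem) / M_total
mass_contribution = 1 * 58.693 = 58.693 g/mol
pct = 100 * 58.693 / 90.758
pct = 64.66978118 %, rounded to 4 dp:

64.6698 %


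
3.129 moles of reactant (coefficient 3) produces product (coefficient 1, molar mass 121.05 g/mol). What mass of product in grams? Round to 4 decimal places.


Use the coefficient ratio to convert reactant moles to product moles, then multiply by the product's molar mass.
moles_P = moles_R * (coeff_P / coeff_R) = 3.129 * (1/3) = 1.043
mass_P = moles_P * M_P = 1.043 * 121.05
mass_P = 126.25515 g, rounded to 4 dp:

126.2552 g


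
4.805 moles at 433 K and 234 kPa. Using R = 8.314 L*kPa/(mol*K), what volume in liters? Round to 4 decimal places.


PV = nRT, solve for V = nRT / P.
nRT = 4.805 * 8.314 * 433 = 17297.8174
V = 17297.8174 / 234
V = 73.92229658 L, rounded to 4 dp:

73.9223 L


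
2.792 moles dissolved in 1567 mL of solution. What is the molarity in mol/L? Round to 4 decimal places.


Convert volume to liters: V_L = V_mL / 1000.
V_L = 1567 / 1000 = 1.567 L
M = n / V_L = 2.792 / 1.567
M = 1.78174856 mol/L, rounded to 4 dp:

1.7817 mol/L


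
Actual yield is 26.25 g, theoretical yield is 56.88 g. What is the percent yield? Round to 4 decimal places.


% yield = 100 * actual / theoretical
% yield = 100 * 26.25 / 56.88
% yield = 46.14978903 %, rounded to 4 dp:

46.1498 %


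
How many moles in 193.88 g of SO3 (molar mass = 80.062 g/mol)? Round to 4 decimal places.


n = mass / M
n = 193.88 / 80.062
n = 2.42162324 mol, rounded to 4 dp:

2.4216 mol


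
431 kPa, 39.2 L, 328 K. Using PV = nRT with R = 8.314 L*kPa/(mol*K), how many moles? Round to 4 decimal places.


PV = nRT, solve for n = PV / (RT).
PV = 431 * 39.2 = 16895.2
RT = 8.314 * 328 = 2726.992
n = 16895.2 / 2726.992
n = 6.19554439 mol, rounded to 4 dp:

6.1955 mol


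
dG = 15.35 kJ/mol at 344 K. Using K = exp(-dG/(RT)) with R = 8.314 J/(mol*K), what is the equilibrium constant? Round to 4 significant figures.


dG is in kJ/mol; multiply by 1000 to match R in J/(mol*K).
RT = 8.314 * 344 = 2860.016 J/mol
exponent = -dG*1000 / (RT) = -(15.35*1000) / 2860.016 = -5.36710284
K = exp(-5.36710284)
K = 0.0046676346, rounded to 4 significant figures:

0.004668


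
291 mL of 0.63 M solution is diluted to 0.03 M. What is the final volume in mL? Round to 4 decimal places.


Dilution: M1*V1 = M2*V2, solve for V2.
V2 = M1*V1 / M2
V2 = 0.63 * 291 / 0.03
V2 = 183.33 / 0.03
V2 = 6111.0 mL, rounded to 4 dp:

6111.0000 mL


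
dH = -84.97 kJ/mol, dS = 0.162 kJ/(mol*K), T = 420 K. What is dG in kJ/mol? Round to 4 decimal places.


Gibbs: dG = dH - T*dS (consistent units, dS already in kJ/(mol*K)).
T*dS = 420 * 0.162 = 68.04
dG = -84.97 - (68.04)
dG = -153.01 kJ/mol, rounded to 4 dp:

-153.0100 kJ/mol


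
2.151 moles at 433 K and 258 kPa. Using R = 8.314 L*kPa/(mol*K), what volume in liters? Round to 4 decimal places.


PV = nRT, solve for V = nRT / P.
nRT = 2.151 * 8.314 * 433 = 7743.5183
V = 7743.5183 / 258
V = 30.01363682 L, rounded to 4 dp:

30.0136 L


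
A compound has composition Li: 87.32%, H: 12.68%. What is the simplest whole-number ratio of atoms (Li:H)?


Assume 100 g of compound, divide each mass% by atomic mass to get moles, then normalize by the smallest to get a raw atom ratio.
Moles per 100 g: Li: 87.32/6.941 = 12.5803, H: 12.68/1.008 = 12.5794
Raw ratio (divide by min = 12.5794): Li: 1.0, H: 1.0
Multiply by 1 to clear fractions: Li: 1.0 ~= 1, H: 1.0 ~= 1
Reduce by GCD to get the simplest whole-number ratio:

1:1


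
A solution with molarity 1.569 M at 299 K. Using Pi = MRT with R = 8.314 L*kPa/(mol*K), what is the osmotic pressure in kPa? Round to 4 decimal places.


Osmotic pressure (van't Hoff): Pi = M*R*T.
RT = 8.314 * 299 = 2485.886
Pi = 1.569 * 2485.886
Pi = 3900.355134 kPa, rounded to 4 dp:

3900.3551 kPa


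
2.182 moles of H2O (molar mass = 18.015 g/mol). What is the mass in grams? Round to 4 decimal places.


mass = n * M
mass = 2.182 * 18.015
mass = 39.30873 g, rounded to 4 dp:

39.3087 g


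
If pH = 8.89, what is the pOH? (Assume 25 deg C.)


At 25 deg C, pH + pOH = 14.
pOH = 14 - pH = 14 - 8.89
pOH = 5.11:

5.11


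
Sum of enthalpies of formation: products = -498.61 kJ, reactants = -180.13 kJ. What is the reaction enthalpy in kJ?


dH_rxn = sum(dH_f products) - sum(dH_f reactants)
dH_rxn = -498.61 - (-180.13)
dH_rxn = -318.48 kJ:

-318.48 kJ


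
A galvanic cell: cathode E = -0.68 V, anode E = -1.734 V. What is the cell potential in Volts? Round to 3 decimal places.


Standard cell potential: E_cell = E_cathode - E_anode.
E_cell = -0.68 - (-1.734)
E_cell = 1.054 V, rounded to 3 dp:

1.054 V


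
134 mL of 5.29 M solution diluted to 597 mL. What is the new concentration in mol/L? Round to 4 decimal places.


Dilution: M1*V1 = M2*V2, solve for M2.
M2 = M1*V1 / V2
M2 = 5.29 * 134 / 597
M2 = 708.86 / 597
M2 = 1.18737018 mol/L, rounded to 4 dp:

1.1874 mol/L


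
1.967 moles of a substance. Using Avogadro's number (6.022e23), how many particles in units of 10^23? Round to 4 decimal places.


N = n * NA, then divide by 1e23 for the requested units.
N / 1e23 = n * 6.022
N / 1e23 = 1.967 * 6.022
N / 1e23 = 11.845274, rounded to 4 dp:

11.8453


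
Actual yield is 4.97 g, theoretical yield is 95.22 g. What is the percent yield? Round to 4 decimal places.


% yield = 100 * actual / theoretical
% yield = 100 * 4.97 / 95.22
% yield = 5.2194917 %, rounded to 4 dp:

5.2195 %


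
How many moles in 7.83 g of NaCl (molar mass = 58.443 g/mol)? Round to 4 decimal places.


n = mass / M
n = 7.83 / 58.443
n = 0.1339767 mol, rounded to 4 dp:

0.1340 mol


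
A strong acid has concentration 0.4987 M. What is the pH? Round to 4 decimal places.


A strong acid dissociates completely, so [H+] equals the given concentration.
pH = -log10([H+]) = -log10(0.4987)
pH = 0.30216063, rounded to 4 dp:

0.3022


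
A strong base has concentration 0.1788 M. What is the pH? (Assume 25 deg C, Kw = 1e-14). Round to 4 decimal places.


A strong base dissociates completely, so [OH-] equals the given concentration.
pOH = -log10([OH-]) = -log10(0.1788) = 0.747632
pH = 14 - pOH = 14 - 0.747632
pH = 13.252368, rounded to 4 dp:

13.2524


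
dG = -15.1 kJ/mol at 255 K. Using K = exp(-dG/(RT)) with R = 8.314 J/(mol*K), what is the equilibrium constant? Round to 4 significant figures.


dG is in kJ/mol; multiply by 1000 to match R in J/(mol*K).
RT = 8.314 * 255 = 2120.07 J/mol
exponent = -dG*1000 / (RT) = -(-15.1*1000) / 2120.07 = 7.12240634
K = exp(7.12240634)
K = 1239.4293, rounded to 4 significant figures:

1239


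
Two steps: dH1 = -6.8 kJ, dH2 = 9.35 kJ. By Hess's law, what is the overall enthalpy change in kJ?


Hess's law: enthalpy is a state function, so add the step enthalpies.
dH_total = dH1 + dH2 = -6.8 + (9.35)
dH_total = 2.55 kJ:

2.55 kJ


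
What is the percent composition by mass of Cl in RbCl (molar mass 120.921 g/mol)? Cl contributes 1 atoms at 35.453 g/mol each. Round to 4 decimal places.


pct = 100 * (n_elem * M_elem) / M_total
mass_contribution = 1 * 35.453 = 35.453 g/mol
pct = 100 * 35.453 / 120.921
pct = 29.31914225 %, rounded to 4 dp:

29.3191 %


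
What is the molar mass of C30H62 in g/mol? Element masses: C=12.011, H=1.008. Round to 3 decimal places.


M = sum(count * atomic_mass) over atoms.
M = 30*12.011 + 62*1.008
M = 360.33 + 62.496
M = 422.826 g/mol, rounded to 3 dp:

422.826 g/mol


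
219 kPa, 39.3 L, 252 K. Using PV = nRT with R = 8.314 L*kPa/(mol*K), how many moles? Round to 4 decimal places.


PV = nRT, solve for n = PV / (RT).
PV = 219 * 39.3 = 8606.7
RT = 8.314 * 252 = 2095.128
n = 8606.7 / 2095.128
n = 4.10795904 mol, rounded to 4 dp:

4.1080 mol


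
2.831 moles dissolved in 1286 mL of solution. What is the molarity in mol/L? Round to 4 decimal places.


Convert volume to liters: V_L = V_mL / 1000.
V_L = 1286 / 1000 = 1.286 L
M = n / V_L = 2.831 / 1.286
M = 2.20139969 mol/L, rounded to 4 dp:

2.2014 mol/L


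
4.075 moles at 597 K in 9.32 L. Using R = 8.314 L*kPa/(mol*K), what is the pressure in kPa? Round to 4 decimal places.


PV = nRT, solve for P = nRT / V.
nRT = 4.075 * 8.314 * 597 = 20226.0914
P = 20226.0914 / 9.32
P = 2170.18148069 kPa, rounded to 4 dp:

2170.1815 kPa


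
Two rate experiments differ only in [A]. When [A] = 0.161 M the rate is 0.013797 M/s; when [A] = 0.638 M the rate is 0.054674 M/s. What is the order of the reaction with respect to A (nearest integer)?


Rate is proportional to [A]^n, so rate2/rate1 = ([A]2/[A]1)^n. Take logs to solve for n.
rate2/rate1 = 0.054674 / 0.013797 = 3.9627
[A]2/[A]1 = 0.638 / 0.161 = 3.9627
n = ln(3.9627) / ln(3.9627) = 1.0
Nearest integer order:

1


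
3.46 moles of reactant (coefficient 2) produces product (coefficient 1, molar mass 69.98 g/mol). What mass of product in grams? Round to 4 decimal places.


Use the coefficient ratio to convert reactant moles to product moles, then multiply by the product's molar mass.
moles_P = moles_R * (coeff_P / coeff_R) = 3.46 * (1/2) = 1.73
mass_P = moles_P * M_P = 1.73 * 69.98
mass_P = 121.0654 g, rounded to 4 dp:

121.0654 g


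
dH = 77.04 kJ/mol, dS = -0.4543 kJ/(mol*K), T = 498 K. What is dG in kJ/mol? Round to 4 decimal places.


Gibbs: dG = dH - T*dS (consistent units, dS already in kJ/(mol*K)).
T*dS = 498 * -0.4543 = -226.2414
dG = 77.04 - (-226.2414)
dG = 303.2814 kJ/mol, rounded to 4 dp:

303.2814 kJ/mol


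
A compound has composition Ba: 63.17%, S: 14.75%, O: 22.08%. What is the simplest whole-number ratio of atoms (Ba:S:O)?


Assume 100 g of compound, divide each mass% by atomic mass to get moles, then normalize by the smallest to get a raw atom ratio.
Moles per 100 g: Ba: 63.17/137.327 = 0.46, S: 14.75/32.065 = 0.46, O: 22.08/15.999 = 1.3801
Raw ratio (divide by min = 0.46): Ba: 1.0, S: 1.0, O: 3.0
Multiply by 1 to clear fractions: Ba: 1.0 ~= 1, S: 1.0 ~= 1, O: 3.0 ~= 3
Reduce by GCD to get the simplest whole-number ratio:

1:1:3


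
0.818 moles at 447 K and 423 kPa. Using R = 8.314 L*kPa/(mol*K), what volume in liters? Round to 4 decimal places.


PV = nRT, solve for V = nRT / P.
nRT = 0.818 * 8.314 * 447 = 3039.9808
V = 3039.9808 / 423
V = 7.18671584 L, rounded to 4 dp:

7.1867 L


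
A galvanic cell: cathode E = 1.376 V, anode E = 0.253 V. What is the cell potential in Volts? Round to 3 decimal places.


Standard cell potential: E_cell = E_cathode - E_anode.
E_cell = 1.376 - (0.253)
E_cell = 1.123 V, rounded to 3 dp:

1.123 V


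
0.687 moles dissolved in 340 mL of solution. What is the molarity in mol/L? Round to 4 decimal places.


Convert volume to liters: V_L = V_mL / 1000.
V_L = 340 / 1000 = 0.34 L
M = n / V_L = 0.687 / 0.34
M = 2.02058824 mol/L, rounded to 4 dp:

2.0206 mol/L


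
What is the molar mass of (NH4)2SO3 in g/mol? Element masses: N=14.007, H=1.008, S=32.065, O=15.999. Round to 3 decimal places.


M = sum(count * atomic_mass) over atoms.
M = 2*14.007 + 8*1.008 + 1*32.065 + 3*15.999
M = 28.014 + 8.064 + 32.065 + 47.997
M = 116.14 g/mol, rounded to 3 dp:

116.140 g/mol


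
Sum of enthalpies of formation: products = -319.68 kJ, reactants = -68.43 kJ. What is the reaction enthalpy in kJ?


dH_rxn = sum(dH_f products) - sum(dH_f reactants)
dH_rxn = -319.68 - (-68.43)
dH_rxn = -251.25 kJ:

-251.25 kJ


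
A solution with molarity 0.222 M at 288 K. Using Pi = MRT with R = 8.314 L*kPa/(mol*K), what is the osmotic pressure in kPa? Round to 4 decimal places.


Osmotic pressure (van't Hoff): Pi = M*R*T.
RT = 8.314 * 288 = 2394.432
Pi = 0.222 * 2394.432
Pi = 531.563904 kPa, rounded to 4 dp:

531.5639 kPa


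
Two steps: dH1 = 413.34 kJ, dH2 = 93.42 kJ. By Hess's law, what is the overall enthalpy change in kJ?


Hess's law: enthalpy is a state function, so add the step enthalpies.
dH_total = dH1 + dH2 = 413.34 + (93.42)
dH_total = 506.76 kJ:

506.76 kJ


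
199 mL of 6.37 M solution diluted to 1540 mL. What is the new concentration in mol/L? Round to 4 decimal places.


Dilution: M1*V1 = M2*V2, solve for M2.
M2 = M1*V1 / V2
M2 = 6.37 * 199 / 1540
M2 = 1267.63 / 1540
M2 = 0.82313636 mol/L, rounded to 4 dp:

0.8231 mol/L


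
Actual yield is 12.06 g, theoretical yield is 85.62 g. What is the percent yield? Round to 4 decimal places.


% yield = 100 * actual / theoretical
% yield = 100 * 12.06 / 85.62
% yield = 14.08549404 %, rounded to 4 dp:

14.0855 %


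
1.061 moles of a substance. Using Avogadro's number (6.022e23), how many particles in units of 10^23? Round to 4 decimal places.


N = n * NA, then divide by 1e23 for the requested units.
N / 1e23 = n * 6.022
N / 1e23 = 1.061 * 6.022
N / 1e23 = 6.389342, rounded to 4 dp:

6.3893


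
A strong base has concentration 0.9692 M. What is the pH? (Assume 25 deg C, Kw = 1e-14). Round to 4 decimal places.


A strong base dissociates completely, so [OH-] equals the given concentration.
pOH = -log10([OH-]) = -log10(0.9692) = 0.013587
pH = 14 - pOH = 14 - 0.013587
pH = 13.986413, rounded to 4 dp:

13.9864


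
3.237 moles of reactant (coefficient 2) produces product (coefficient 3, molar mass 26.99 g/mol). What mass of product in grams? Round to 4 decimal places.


Use the coefficient ratio to convert reactant moles to product moles, then multiply by the product's molar mass.
moles_P = moles_R * (coeff_P / coeff_R) = 3.237 * (3/2) = 4.8555
mass_P = moles_P * M_P = 4.8555 * 26.99
mass_P = 131.049945 g, rounded to 4 dp:

131.0499 g


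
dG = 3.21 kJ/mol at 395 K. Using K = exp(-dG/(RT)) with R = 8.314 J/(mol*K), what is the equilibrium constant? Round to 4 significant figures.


dG is in kJ/mol; multiply by 1000 to match R in J/(mol*K).
RT = 8.314 * 395 = 3284.03 J/mol
exponent = -dG*1000 / (RT) = -(3.21*1000) / 3284.03 = -0.97745757
K = exp(-0.97745757)
K = 0.37626652, rounded to 4 significant figures:

0.3763


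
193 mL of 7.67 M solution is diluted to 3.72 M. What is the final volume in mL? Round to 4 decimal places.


Dilution: M1*V1 = M2*V2, solve for V2.
V2 = M1*V1 / M2
V2 = 7.67 * 193 / 3.72
V2 = 1480.31 / 3.72
V2 = 397.9327957 mL, rounded to 4 dp:

397.9328 mL


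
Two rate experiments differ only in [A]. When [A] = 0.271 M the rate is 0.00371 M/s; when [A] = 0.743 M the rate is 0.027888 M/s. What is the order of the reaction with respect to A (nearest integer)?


Rate is proportional to [A]^n, so rate2/rate1 = ([A]2/[A]1)^n. Take logs to solve for n.
rate2/rate1 = 0.027888 / 0.00371 = 7.517
[A]2/[A]1 = 0.743 / 0.271 = 2.7417
n = ln(7.517) / ln(2.7417) = 2.0
Nearest integer order:

2


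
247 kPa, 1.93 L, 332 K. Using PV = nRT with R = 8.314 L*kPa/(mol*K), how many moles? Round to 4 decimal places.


PV = nRT, solve for n = PV / (RT).
PV = 247 * 1.93 = 476.71
RT = 8.314 * 332 = 2760.248
n = 476.71 / 2760.248
n = 0.1727055 mol, rounded to 4 dp:

0.1727 mol


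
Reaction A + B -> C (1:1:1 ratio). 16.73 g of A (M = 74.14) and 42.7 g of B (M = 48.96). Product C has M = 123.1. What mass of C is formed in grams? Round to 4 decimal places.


Find moles of each reactant; the smaller value is the limiting reagent in a 1:1:1 reaction, so moles_C equals moles of the limiter.
n_A = mass_A / M_A = 16.73 / 74.14 = 0.225654 mol
n_B = mass_B / M_B = 42.7 / 48.96 = 0.872141 mol
Limiting reagent: A (smaller), n_limiting = 0.225654 mol
mass_C = n_limiting * M_C = 0.225654 * 123.1
mass_C = 27.7780074 g, rounded to 4 dp:

27.7780 g


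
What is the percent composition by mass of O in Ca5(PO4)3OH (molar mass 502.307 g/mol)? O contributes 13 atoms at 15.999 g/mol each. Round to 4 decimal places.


pct = 100 * (n_elem * M_elem) / M_total
mass_contribution = 13 * 15.999 = 207.987 g/mol
pct = 100 * 207.987 / 502.307
pct = 41.4063511 %, rounded to 4 dp:

41.4064 %


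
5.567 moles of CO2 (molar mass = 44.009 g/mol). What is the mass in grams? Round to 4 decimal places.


mass = n * M
mass = 5.567 * 44.009
mass = 244.998103 g, rounded to 4 dp:

244.9981 g


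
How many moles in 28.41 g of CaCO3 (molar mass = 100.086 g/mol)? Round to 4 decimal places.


n = mass / M
n = 28.41 / 100.086
n = 0.28385588 mol, rounded to 4 dp:

0.2839 mol


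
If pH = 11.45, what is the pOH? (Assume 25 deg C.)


At 25 deg C, pH + pOH = 14.
pOH = 14 - pH = 14 - 11.45
pOH = 2.55:

2.55


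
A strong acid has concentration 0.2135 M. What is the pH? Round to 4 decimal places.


A strong acid dissociates completely, so [H+] equals the given concentration.
pH = -log10([H+]) = -log10(0.2135)
pH = 0.67060212, rounded to 4 dp:

0.6706


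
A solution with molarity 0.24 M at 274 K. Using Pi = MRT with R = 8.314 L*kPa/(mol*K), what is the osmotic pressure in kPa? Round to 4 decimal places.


Osmotic pressure (van't Hoff): Pi = M*R*T.
RT = 8.314 * 274 = 2278.036
Pi = 0.24 * 2278.036
Pi = 546.72864 kPa, rounded to 4 dp:

546.7286 kPa


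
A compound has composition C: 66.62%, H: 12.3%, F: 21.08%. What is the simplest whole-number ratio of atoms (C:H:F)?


Assume 100 g of compound, divide each mass% by atomic mass to get moles, then normalize by the smallest to get a raw atom ratio.
Moles per 100 g: C: 66.62/12.011 = 5.5466, H: 12.3/1.008 = 12.2024, F: 21.08/18.998 = 1.1096
Raw ratio (divide by min = 1.1096): C: 4.999, H: 10.997, F: 1.0
Multiply by 1 to clear fractions: C: 4.999 ~= 5, H: 10.997 ~= 11, F: 1.0 ~= 1
Reduce by GCD to get the simplest whole-number ratio:

5:11:1


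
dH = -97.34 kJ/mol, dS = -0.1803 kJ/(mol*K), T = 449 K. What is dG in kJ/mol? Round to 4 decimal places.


Gibbs: dG = dH - T*dS (consistent units, dS already in kJ/(mol*K)).
T*dS = 449 * -0.1803 = -80.9547
dG = -97.34 - (-80.9547)
dG = -16.3853 kJ/mol, rounded to 4 dp:

-16.3853 kJ/mol


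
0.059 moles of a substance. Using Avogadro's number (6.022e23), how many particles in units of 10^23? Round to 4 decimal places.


N = n * NA, then divide by 1e23 for the requested units.
N / 1e23 = n * 6.022
N / 1e23 = 0.059 * 6.022
N / 1e23 = 0.355298, rounded to 4 dp:

0.3553


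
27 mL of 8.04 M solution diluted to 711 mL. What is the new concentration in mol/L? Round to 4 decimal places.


Dilution: M1*V1 = M2*V2, solve for M2.
M2 = M1*V1 / V2
M2 = 8.04 * 27 / 711
M2 = 217.08 / 711
M2 = 0.30531646 mol/L, rounded to 4 dp:

0.3053 mol/L


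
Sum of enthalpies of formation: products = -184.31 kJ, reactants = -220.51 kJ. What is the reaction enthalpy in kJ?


dH_rxn = sum(dH_f products) - sum(dH_f reactants)
dH_rxn = -184.31 - (-220.51)
dH_rxn = 36.2 kJ:

36.20 kJ


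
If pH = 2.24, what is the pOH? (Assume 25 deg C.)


At 25 deg C, pH + pOH = 14.
pOH = 14 - pH = 14 - 2.24
pOH = 11.76:

11.76


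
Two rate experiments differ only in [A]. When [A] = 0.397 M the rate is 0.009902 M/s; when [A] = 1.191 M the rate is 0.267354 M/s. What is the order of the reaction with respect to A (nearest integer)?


Rate is proportional to [A]^n, so rate2/rate1 = ([A]2/[A]1)^n. Take logs to solve for n.
rate2/rate1 = 0.267354 / 0.009902 = 27.0
[A]2/[A]1 = 1.191 / 0.397 = 3.0
n = ln(27.0) / ln(3.0) = 3.0
Nearest integer order:

3


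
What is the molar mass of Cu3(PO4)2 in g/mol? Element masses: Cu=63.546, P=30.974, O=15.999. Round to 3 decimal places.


M = sum(count * atomic_mass) over atoms.
M = 3*63.546 + 2*30.974 + 8*15.999
M = 190.638 + 61.948 + 127.992
M = 380.578 g/mol, rounded to 3 dp:

380.578 g/mol


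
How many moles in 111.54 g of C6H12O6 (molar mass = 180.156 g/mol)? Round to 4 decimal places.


n = mass / M
n = 111.54 / 180.156
n = 0.61913009 mol, rounded to 4 dp:

0.6191 mol


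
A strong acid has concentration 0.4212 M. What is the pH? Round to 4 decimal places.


A strong acid dissociates completely, so [H+] equals the given concentration.
pH = -log10([H+]) = -log10(0.4212)
pH = 0.37551164, rounded to 4 dp:

0.3755


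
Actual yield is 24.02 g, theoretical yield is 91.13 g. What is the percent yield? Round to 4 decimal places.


% yield = 100 * actual / theoretical
% yield = 100 * 24.02 / 91.13
% yield = 26.35795018 %, rounded to 4 dp:

26.3580 %


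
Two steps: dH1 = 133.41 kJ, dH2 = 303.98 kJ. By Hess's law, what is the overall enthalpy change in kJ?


Hess's law: enthalpy is a state function, so add the step enthalpies.
dH_total = dH1 + dH2 = 133.41 + (303.98)
dH_total = 437.39 kJ:

437.39 kJ


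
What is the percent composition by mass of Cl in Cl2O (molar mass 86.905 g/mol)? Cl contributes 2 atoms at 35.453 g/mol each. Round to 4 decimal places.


pct = 100 * (n_elem * M_elem) / M_total
mass_contribution = 2 * 35.453 = 70.906 g/mol
pct = 100 * 70.906 / 86.905
pct = 81.59024222 %, rounded to 4 dp:

81.5902 %


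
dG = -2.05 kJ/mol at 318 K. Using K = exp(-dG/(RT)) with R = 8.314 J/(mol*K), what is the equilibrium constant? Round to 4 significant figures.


dG is in kJ/mol; multiply by 1000 to match R in J/(mol*K).
RT = 8.314 * 318 = 2643.852 J/mol
exponent = -dG*1000 / (RT) = -(-2.05*1000) / 2643.852 = 0.7753838
K = exp(0.7753838)
K = 2.1714254, rounded to 4 significant figures:

2.171


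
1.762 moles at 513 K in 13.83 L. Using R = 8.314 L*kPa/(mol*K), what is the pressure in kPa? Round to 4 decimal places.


PV = nRT, solve for P = nRT / V.
nRT = 1.762 * 8.314 * 513 = 7515.0745
P = 7515.0745 / 13.83
P = 543.38933478 kPa, rounded to 4 dp:

543.3893 kPa


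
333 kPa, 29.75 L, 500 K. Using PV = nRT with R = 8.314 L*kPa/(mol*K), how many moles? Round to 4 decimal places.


PV = nRT, solve for n = PV / (RT).
PV = 333 * 29.75 = 9906.75
RT = 8.314 * 500 = 4157.0
n = 9906.75 / 4157.0
n = 2.38314891 mol, rounded to 4 dp:

2.3831 mol


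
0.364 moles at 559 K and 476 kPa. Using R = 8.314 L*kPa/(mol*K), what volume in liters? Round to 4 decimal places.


PV = nRT, solve for V = nRT / P.
nRT = 0.364 * 8.314 * 559 = 1691.6995
V = 1691.6995 / 476
V = 3.55399055 L, rounded to 4 dp:

3.5540 L


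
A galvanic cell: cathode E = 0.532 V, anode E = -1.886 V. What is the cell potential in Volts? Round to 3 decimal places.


Standard cell potential: E_cell = E_cathode - E_anode.
E_cell = 0.532 - (-1.886)
E_cell = 2.418 V, rounded to 3 dp:

2.418 V


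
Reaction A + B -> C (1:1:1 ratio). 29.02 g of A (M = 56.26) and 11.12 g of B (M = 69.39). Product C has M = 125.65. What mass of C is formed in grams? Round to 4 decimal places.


Find moles of each reactant; the smaller value is the limiting reagent in a 1:1:1 reaction, so moles_C equals moles of the limiter.
n_A = mass_A / M_A = 29.02 / 56.26 = 0.515819 mol
n_B = mass_B / M_B = 11.12 / 69.39 = 0.160254 mol
Limiting reagent: B (smaller), n_limiting = 0.160254 mol
mass_C = n_limiting * M_C = 0.160254 * 125.65
mass_C = 20.1359151 g, rounded to 4 dp:

20.1359 g


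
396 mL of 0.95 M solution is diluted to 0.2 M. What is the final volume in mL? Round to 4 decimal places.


Dilution: M1*V1 = M2*V2, solve for V2.
V2 = M1*V1 / M2
V2 = 0.95 * 396 / 0.2
V2 = 376.2 / 0.2
V2 = 1881.0 mL, rounded to 4 dp:

1881.0000 mL


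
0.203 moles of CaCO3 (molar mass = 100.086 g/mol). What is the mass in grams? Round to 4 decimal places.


mass = n * M
mass = 0.203 * 100.086
mass = 20.317458 g, rounded to 4 dp:

20.3175 g


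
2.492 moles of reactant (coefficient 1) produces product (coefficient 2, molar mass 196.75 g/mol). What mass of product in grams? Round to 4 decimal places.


Use the coefficient ratio to convert reactant moles to product moles, then multiply by the product's molar mass.
moles_P = moles_R * (coeff_P / coeff_R) = 2.492 * (2/1) = 4.984
mass_P = moles_P * M_P = 4.984 * 196.75
mass_P = 980.602 g, rounded to 4 dp:

980.6020 g


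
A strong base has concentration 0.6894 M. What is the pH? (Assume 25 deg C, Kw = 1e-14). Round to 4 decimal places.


A strong base dissociates completely, so [OH-] equals the given concentration.
pOH = -log10([OH-]) = -log10(0.6894) = 0.161529
pH = 14 - pOH = 14 - 0.161529
pH = 13.838471, rounded to 4 dp:

13.8385


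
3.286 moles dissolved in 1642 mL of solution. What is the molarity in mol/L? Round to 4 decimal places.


Convert volume to liters: V_L = V_mL / 1000.
V_L = 1642 / 1000 = 1.642 L
M = n / V_L = 3.286 / 1.642
M = 2.00121803 mol/L, rounded to 4 dp:

2.0012 mol/L


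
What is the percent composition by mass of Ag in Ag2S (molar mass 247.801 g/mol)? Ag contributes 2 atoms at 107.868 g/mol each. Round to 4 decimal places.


pct = 100 * (n_elem * M_elem) / M_total
mass_contribution = 2 * 107.868 = 215.736 g/mol
pct = 100 * 215.736 / 247.801
pct = 87.06018136 %, rounded to 4 dp:

87.0602 %


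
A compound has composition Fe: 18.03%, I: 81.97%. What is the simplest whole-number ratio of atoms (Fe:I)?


Assume 100 g of compound, divide each mass% by atomic mass to get moles, then normalize by the smallest to get a raw atom ratio.
Moles per 100 g: Fe: 18.03/55.845 = 0.3229, I: 81.97/126.904 = 0.6459
Raw ratio (divide by min = 0.3229): Fe: 1.0, I: 2.001
Multiply by 1 to clear fractions: Fe: 1.0 ~= 1, I: 2.001 ~= 2
Reduce by GCD to get the simplest whole-number ratio:

1:2


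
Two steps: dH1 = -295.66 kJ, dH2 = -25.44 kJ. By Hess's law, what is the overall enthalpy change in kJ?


Hess's law: enthalpy is a state function, so add the step enthalpies.
dH_total = dH1 + dH2 = -295.66 + (-25.44)
dH_total = -321.1 kJ:

-321.10 kJ


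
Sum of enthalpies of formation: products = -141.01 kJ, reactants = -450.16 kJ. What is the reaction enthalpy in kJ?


dH_rxn = sum(dH_f products) - sum(dH_f reactants)
dH_rxn = -141.01 - (-450.16)
dH_rxn = 309.15 kJ:

309.15 kJ


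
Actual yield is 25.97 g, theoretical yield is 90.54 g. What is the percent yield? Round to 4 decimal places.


% yield = 100 * actual / theoretical
% yield = 100 * 25.97 / 90.54
% yield = 28.68345483 %, rounded to 4 dp:

28.6835 %


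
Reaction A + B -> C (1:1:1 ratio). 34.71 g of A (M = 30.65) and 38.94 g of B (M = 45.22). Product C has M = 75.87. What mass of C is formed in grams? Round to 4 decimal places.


Find moles of each reactant; the smaller value is the limiting reagent in a 1:1:1 reaction, so moles_C equals moles of the limiter.
n_A = mass_A / M_A = 34.71 / 30.65 = 1.132463 mol
n_B = mass_B / M_B = 38.94 / 45.22 = 0.861123 mol
Limiting reagent: B (smaller), n_limiting = 0.861123 mol
mass_C = n_limiting * M_C = 0.861123 * 75.87
mass_C = 65.33340201 g, rounded to 4 dp:

65.3334 g


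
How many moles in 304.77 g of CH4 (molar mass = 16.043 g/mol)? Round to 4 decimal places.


n = mass / M
n = 304.77 / 16.043
n = 18.99707037 mol, rounded to 4 dp:

18.9971 mol


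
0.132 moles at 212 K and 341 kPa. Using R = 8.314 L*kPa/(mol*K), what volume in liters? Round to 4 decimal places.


PV = nRT, solve for V = nRT / P.
nRT = 0.132 * 8.314 * 212 = 232.659
V = 232.659 / 341
V = 0.68228446 L, rounded to 4 dp:

0.6823 L


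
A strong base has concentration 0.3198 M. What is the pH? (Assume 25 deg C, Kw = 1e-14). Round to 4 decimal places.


A strong base dissociates completely, so [OH-] equals the given concentration.
pOH = -log10([OH-]) = -log10(0.3198) = 0.495122
pH = 14 - pOH = 14 - 0.495122
pH = 13.504878, rounded to 4 dp:

13.5049


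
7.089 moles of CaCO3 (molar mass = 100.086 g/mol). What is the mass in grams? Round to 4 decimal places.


mass = n * M
mass = 7.089 * 100.086
mass = 709.509654 g, rounded to 4 dp:

709.5097 g


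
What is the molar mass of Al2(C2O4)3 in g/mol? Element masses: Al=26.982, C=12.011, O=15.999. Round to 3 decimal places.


M = sum(count * atomic_mass) over atoms.
M = 2*26.982 + 6*12.011 + 12*15.999
M = 53.964 + 72.066 + 191.988
M = 318.018 g/mol, rounded to 3 dp:

318.018 g/mol


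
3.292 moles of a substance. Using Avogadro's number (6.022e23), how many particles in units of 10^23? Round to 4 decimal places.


N = n * NA, then divide by 1e23 for the requested units.
N / 1e23 = n * 6.022
N / 1e23 = 3.292 * 6.022
N / 1e23 = 19.824424, rounded to 4 dp:

19.8244


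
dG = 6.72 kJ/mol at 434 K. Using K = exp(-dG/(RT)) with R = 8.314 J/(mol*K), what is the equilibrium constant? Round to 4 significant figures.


dG is in kJ/mol; multiply by 1000 to match R in J/(mol*K).
RT = 8.314 * 434 = 3608.276 J/mol
exponent = -dG*1000 / (RT) = -(6.72*1000) / 3608.276 = -1.86238525
K = exp(-1.86238525)
K = 0.15530175, rounded to 4 significant figures:

0.1553


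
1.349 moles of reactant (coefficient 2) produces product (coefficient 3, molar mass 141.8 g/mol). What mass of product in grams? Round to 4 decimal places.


Use the coefficient ratio to convert reactant moles to product moles, then multiply by the product's molar mass.
moles_P = moles_R * (coeff_P / coeff_R) = 1.349 * (3/2) = 2.0235
mass_P = moles_P * M_P = 2.0235 * 141.8
mass_P = 286.9323 g, rounded to 4 dp:

286.9323 g


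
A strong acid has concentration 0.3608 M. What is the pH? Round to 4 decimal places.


A strong acid dissociates completely, so [H+] equals the given concentration.
pH = -log10([H+]) = -log10(0.3608)
pH = 0.44273347, rounded to 4 dp:

0.4427


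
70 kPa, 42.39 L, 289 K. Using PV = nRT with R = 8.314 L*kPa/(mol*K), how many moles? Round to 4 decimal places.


PV = nRT, solve for n = PV / (RT).
PV = 70 * 42.39 = 2967.3
RT = 8.314 * 289 = 2402.746
n = 2967.3 / 2402.746
n = 1.234962 mol, rounded to 4 dp:

1.2350 mol


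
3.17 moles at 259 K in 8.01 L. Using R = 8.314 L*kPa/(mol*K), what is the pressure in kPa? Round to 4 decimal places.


PV = nRT, solve for P = nRT / V.
nRT = 3.17 * 8.314 * 259 = 6826.0434
P = 6826.0434 / 8.01
P = 852.19018727 kPa, rounded to 4 dp:

852.1902 kPa


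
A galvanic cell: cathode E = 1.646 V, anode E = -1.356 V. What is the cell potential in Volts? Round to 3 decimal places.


Standard cell potential: E_cell = E_cathode - E_anode.
E_cell = 1.646 - (-1.356)
E_cell = 3.002 V, rounded to 3 dp:

3.002 V


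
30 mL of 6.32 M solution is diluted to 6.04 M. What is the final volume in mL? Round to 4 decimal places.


Dilution: M1*V1 = M2*V2, solve for V2.
V2 = M1*V1 / M2
V2 = 6.32 * 30 / 6.04
V2 = 189.6 / 6.04
V2 = 31.39072848 mL, rounded to 4 dp:

31.3907 mL


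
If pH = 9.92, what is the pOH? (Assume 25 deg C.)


At 25 deg C, pH + pOH = 14.
pOH = 14 - pH = 14 - 9.92
pOH = 4.08:

4.08


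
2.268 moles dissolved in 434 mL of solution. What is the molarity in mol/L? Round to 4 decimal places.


Convert volume to liters: V_L = V_mL / 1000.
V_L = 434 / 1000 = 0.434 L
M = n / V_L = 2.268 / 0.434
M = 5.22580645 mol/L, rounded to 4 dp:

5.2258 mol/L


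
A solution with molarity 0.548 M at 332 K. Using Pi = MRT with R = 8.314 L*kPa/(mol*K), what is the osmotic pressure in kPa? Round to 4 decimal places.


Osmotic pressure (van't Hoff): Pi = M*R*T.
RT = 8.314 * 332 = 2760.248
Pi = 0.548 * 2760.248
Pi = 1512.615904 kPa, rounded to 4 dp:

1512.6159 kPa


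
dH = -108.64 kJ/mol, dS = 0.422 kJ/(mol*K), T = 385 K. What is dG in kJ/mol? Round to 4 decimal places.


Gibbs: dG = dH - T*dS (consistent units, dS already in kJ/(mol*K)).
T*dS = 385 * 0.422 = 162.47
dG = -108.64 - (162.47)
dG = -271.11 kJ/mol, rounded to 4 dp:

-271.1100 kJ/mol


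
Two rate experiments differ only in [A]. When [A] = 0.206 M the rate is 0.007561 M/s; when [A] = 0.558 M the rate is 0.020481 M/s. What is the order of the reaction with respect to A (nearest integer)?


Rate is proportional to [A]^n, so rate2/rate1 = ([A]2/[A]1)^n. Take logs to solve for n.
rate2/rate1 = 0.020481 / 0.007561 = 2.7088
[A]2/[A]1 = 0.558 / 0.206 = 2.7087
n = ln(2.7088) / ln(2.7087) = 1.0
Nearest integer order:

1


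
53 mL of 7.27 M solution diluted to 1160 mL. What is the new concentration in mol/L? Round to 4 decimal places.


Dilution: M1*V1 = M2*V2, solve for M2.
M2 = M1*V1 / V2
M2 = 7.27 * 53 / 1160
M2 = 385.31 / 1160
M2 = 0.33216379 mol/L, rounded to 4 dp:

0.3322 mol/L
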